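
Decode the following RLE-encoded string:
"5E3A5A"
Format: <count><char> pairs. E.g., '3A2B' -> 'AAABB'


Expanding each <count><char> pair:
  5E -> 'EEEEE'
  3A -> 'AAA'
  5A -> 'AAAAA'

Decoded = EEEEEAAAAAAAA


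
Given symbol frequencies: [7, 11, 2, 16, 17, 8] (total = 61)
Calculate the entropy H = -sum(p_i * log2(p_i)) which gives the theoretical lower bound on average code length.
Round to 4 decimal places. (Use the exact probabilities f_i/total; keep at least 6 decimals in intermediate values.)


Per-symbol terms -p_i * log2(p_i) with p_i = f_i/61:
  p = 7/61 = 0.114754: log2(p) = -3.123382, -p*log2(p) = 0.358421
  p = 11/61 = 0.180328: log2(p) = -2.471306, -p*log2(p) = 0.445645
  p = 2/61 = 0.032787: log2(p) = -4.930737, -p*log2(p) = 0.161664
  p = 16/61 = 0.262295: log2(p) = -1.930737, -p*log2(p) = 0.506423
  p = 17/61 = 0.278689: log2(p) = -1.843274, -p*log2(p) = 0.513699
  p = 8/61 = 0.131148: log2(p) = -2.930737, -p*log2(p) = 0.384359
H = 0.358421 + 0.445645 + 0.161664 + 0.506423 + 0.513699 + 0.384359 = 2.370211

H = 2.3702 bits/symbol


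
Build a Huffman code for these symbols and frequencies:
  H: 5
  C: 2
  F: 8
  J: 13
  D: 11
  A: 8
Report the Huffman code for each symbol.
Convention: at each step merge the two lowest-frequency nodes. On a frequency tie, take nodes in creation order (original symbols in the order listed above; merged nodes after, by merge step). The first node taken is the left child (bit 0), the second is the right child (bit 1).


Huffman tree construction:
Step 1: Merge C(2) + H(5) = 7
Step 2: Merge (C+H)(7) + F(8) = 15
Step 3: Merge A(8) + D(11) = 19
Step 4: Merge J(13) + ((C+H)+F)(15) = 28
Step 5: Merge (A+D)(19) + (J+((C+H)+F))(28) = 47
Read each symbol's code off the tree from the root (left child = 0, right child = 1).

Codes:
  H: 1101 (length 4)
  C: 1100 (length 4)
  F: 111 (length 3)
  J: 10 (length 2)
  D: 01 (length 2)
  A: 00 (length 2)
Average code length: 116/47 = 2.4681 bits/symbol


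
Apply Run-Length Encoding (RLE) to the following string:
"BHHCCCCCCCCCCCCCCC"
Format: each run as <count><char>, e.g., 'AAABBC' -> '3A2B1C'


Scanning runs left to right:
  i=0: run of 'B' x 1 -> '1B'
  i=1: run of 'H' x 2 -> '2H'
  i=3: run of 'C' x 15 -> '15C'

RLE = 1B2H15C


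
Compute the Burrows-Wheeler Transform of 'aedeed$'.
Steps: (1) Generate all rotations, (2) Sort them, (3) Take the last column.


Rotations (sorted):
  0: $aedeed -> last char: d
  1: aedeed$ -> last char: $
  2: d$aedee -> last char: e
  3: deed$ae -> last char: e
  4: ed$aede -> last char: e
  5: edeed$a -> last char: a
  6: eed$aed -> last char: d


BWT = d$eeead


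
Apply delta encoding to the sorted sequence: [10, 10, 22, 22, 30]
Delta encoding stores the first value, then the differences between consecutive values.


First value: 10
Deltas:
  10 - 10 = 0
  22 - 10 = 12
  22 - 22 = 0
  30 - 22 = 8


Delta encoded: [10, 0, 12, 0, 8]


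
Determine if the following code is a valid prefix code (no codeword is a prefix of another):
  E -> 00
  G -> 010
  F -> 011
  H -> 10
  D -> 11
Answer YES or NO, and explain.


Checking each pair (does one codeword prefix another?):
  E='00' vs G='010': no prefix
  E='00' vs F='011': no prefix
  E='00' vs H='10': no prefix
  E='00' vs D='11': no prefix
  G='010' vs E='00': no prefix
  G='010' vs F='011': no prefix
  G='010' vs H='10': no prefix
  G='010' vs D='11': no prefix
  F='011' vs E='00': no prefix
  F='011' vs G='010': no prefix
  F='011' vs H='10': no prefix
  F='011' vs D='11': no prefix
  H='10' vs E='00': no prefix
  H='10' vs G='010': no prefix
  H='10' vs F='011': no prefix
  H='10' vs D='11': no prefix
  D='11' vs E='00': no prefix
  D='11' vs G='010': no prefix
  D='11' vs F='011': no prefix
  D='11' vs H='10': no prefix
No violation found over all pairs.

YES -- this is a valid prefix code. No codeword is a prefix of any other codeword.


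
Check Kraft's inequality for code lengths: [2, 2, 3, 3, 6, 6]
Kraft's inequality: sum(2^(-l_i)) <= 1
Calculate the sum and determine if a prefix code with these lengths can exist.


Sum = 2^(-2) + 2^(-2) + 2^(-3) + 2^(-3) + 2^(-6) + 2^(-6)
    = 0.25 + 0.25 + 0.125 + 0.125 + 0.015625 + 0.015625
    = 50/64 = 0.78125
Since 0.78125 <= 1, Kraft's inequality IS satisfied.
A prefix code with these lengths CAN exist.

Kraft sum = 0.78125. Satisfied.


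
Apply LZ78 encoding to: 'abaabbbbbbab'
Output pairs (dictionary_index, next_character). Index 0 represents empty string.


LZ78 encoding steps:
Dictionary: {0: ''}
Step 1: w='' (idx 0), next='a' -> output (0, 'a'), add 'a' as idx 1
Step 2: w='' (idx 0), next='b' -> output (0, 'b'), add 'b' as idx 2
Step 3: w='a' (idx 1), next='a' -> output (1, 'a'), add 'aa' as idx 3
Step 4: w='b' (idx 2), next='b' -> output (2, 'b'), add 'bb' as idx 4
Step 5: w='bb' (idx 4), next='b' -> output (4, 'b'), add 'bbb' as idx 5
Step 6: w='b' (idx 2), next='a' -> output (2, 'a'), add 'ba' as idx 6
Step 7: w='b' (idx 2), end of input -> output (2, '')


Encoded: [(0, 'a'), (0, 'b'), (1, 'a'), (2, 'b'), (4, 'b'), (2, 'a'), (2, '')]


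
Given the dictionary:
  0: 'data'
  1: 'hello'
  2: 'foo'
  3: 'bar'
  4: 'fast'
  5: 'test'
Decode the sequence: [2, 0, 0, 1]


Look up each index in the dictionary:
  2 -> 'foo'
  0 -> 'data'
  0 -> 'data'
  1 -> 'hello'

Decoded: "foo data data hello"


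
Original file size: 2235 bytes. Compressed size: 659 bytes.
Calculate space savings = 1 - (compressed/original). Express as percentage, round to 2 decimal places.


ratio = compressed/original = 659/2235 = 0.294855
savings = 1 - ratio = 1 - 0.294855 = 0.705145
as a percentage: 0.705145 * 100 = 70.51%

Space savings = 1 - 659/2235 = 70.51%


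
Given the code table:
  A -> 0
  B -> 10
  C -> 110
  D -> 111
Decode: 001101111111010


Decoding:
0 -> A
0 -> A
110 -> C
111 -> D
111 -> D
10 -> B
10 -> B


Result: AACDDBB


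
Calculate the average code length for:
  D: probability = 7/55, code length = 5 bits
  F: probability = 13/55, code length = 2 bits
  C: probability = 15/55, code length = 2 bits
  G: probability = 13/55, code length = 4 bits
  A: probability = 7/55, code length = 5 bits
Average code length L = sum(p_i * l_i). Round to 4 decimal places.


Weighted contributions p_i * l_i:
  D: (7/55) * 5 = 35/55
  F: (13/55) * 2 = 26/55
  C: (15/55) * 2 = 30/55
  G: (13/55) * 4 = 52/55
  A: (7/55) * 5 = 35/55
Sum = (35 + 26 + 30 + 52 + 35)/55 = 178/55

L = 178/55 = 3.2364 bits/symbol


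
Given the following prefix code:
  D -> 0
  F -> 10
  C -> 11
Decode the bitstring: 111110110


Decoding step by step:
Bits 11 -> C
Bits 11 -> C
Bits 10 -> F
Bits 11 -> C
Bits 0 -> D


Decoded message: CCFCD


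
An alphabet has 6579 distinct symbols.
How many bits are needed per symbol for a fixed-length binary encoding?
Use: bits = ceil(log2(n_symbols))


log2(6579) = 12.6837
Bracket: 2^12 = 4096 < 6579 <= 2^13 = 8192
So ceil(log2(6579)) = 13

bits = ceil(log2(6579)) = ceil(12.6837) = 13 bits


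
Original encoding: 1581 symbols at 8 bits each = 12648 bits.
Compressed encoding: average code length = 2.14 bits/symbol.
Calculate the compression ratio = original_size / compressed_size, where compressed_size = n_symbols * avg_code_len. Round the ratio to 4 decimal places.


original_size = n_symbols * orig_bits = 1581 * 8 = 12648 bits
compressed_size = n_symbols * avg_code_len = 1581 * 2.14 = 3383.34 bits
ratio = original_size / compressed_size = 12648 / 3383.34 = 3.7383

Compression ratio = 3.7383


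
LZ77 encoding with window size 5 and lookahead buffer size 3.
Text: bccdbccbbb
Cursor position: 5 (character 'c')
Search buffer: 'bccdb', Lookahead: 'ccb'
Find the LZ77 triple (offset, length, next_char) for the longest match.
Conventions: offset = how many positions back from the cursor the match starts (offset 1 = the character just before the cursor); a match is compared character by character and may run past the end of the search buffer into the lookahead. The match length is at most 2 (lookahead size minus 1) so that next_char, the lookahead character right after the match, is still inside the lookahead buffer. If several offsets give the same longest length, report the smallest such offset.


Try each offset into the search buffer:
  offset=1 (pos 4, char 'b'): match length 0
  offset=2 (pos 3, char 'd'): match length 0
  offset=3 (pos 2, char 'c'): match length 1
  offset=4 (pos 1, char 'c'): match length 2
  offset=5 (pos 0, char 'b'): match length 0
Longest match has length 2 at offset 4.
next_char = character at position 5 + 2 = 7 -> 'b'

Best match: offset=4, length=2 (matching 'cc' starting at position 1)
LZ77 triple: (4, 2, 'b')


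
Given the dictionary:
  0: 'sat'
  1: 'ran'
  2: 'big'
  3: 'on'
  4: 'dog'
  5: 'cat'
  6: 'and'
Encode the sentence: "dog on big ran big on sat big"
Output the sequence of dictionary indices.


Look up each word in the dictionary:
  'dog' -> 4
  'on' -> 3
  'big' -> 2
  'ran' -> 1
  'big' -> 2
  'on' -> 3
  'sat' -> 0
  'big' -> 2

Encoded: [4, 3, 2, 1, 2, 3, 0, 2]


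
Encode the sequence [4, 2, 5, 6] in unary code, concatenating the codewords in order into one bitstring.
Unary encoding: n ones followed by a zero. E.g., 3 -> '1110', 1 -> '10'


Encode each number as n ones followed by a terminating 0:
  4 -> 11110 (5 bits)
  2 -> 110 (3 bits)
  5 -> 111110 (6 bits)
  6 -> 1111110 (7 bits)
Total length = 5 + 3 + 6 + 7 = 21 bits.

Unary([4, 2, 5, 6]) = 111101101111101111110 (21 bits)


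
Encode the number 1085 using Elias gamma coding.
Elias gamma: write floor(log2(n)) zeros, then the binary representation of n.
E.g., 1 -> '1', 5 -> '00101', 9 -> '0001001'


num_bits = floor(log2(1085)) + 1 = 11
leading_zeros = num_bits - 1 = 10
binary(1085) = 10000111101

Elias gamma(1085) = '0000000000' + '10000111101' = 000000000010000111101 (21 bits)


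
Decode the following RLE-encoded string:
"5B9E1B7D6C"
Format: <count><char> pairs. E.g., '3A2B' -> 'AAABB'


Expanding each <count><char> pair:
  5B -> 'BBBBB'
  9E -> 'EEEEEEEEE'
  1B -> 'B'
  7D -> 'DDDDDDD'
  6C -> 'CCCCCC'

Decoded = BBBBBEEEEEEEEEBDDDDDDDCCCCCC


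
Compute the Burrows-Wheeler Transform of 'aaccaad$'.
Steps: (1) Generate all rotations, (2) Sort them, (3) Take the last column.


Rotations (sorted):
  0: $aaccaad -> last char: d
  1: aaccaad$ -> last char: $
  2: aad$aacc -> last char: c
  3: accaad$a -> last char: a
  4: ad$aacca -> last char: a
  5: caad$aac -> last char: c
  6: ccaad$aa -> last char: a
  7: d$aaccaa -> last char: a


BWT = d$caacaa


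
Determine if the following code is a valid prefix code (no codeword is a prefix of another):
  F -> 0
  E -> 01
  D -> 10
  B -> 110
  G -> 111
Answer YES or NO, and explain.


Checking each pair (does one codeword prefix another?):
  F='0' vs E='01': prefix -- VIOLATION

NO -- this is NOT a valid prefix code. F (0) is a prefix of E (01).


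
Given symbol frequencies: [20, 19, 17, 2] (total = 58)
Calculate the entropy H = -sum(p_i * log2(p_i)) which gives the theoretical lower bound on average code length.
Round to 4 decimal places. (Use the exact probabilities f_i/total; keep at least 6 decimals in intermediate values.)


Per-symbol terms -p_i * log2(p_i) with p_i = f_i/58:
  p = 20/58 = 0.344828: log2(p) = -1.536053, -p*log2(p) = 0.529673
  p = 19/58 = 0.327586: log2(p) = -1.610053, -p*log2(p) = 0.527431
  p = 17/58 = 0.293103: log2(p) = -1.770518, -p*log2(p) = 0.518945
  p = 2/58 = 0.034483: log2(p) = -4.857981, -p*log2(p) = 0.167517
H = 0.529673 + 0.527431 + 0.518945 + 0.167517 = 1.743566

H = 1.7436 bits/symbol


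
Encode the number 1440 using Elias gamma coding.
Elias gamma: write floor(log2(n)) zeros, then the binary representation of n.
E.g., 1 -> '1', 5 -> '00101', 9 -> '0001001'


num_bits = floor(log2(1440)) + 1 = 11
leading_zeros = num_bits - 1 = 10
binary(1440) = 10110100000

Elias gamma(1440) = '0000000000' + '10110100000' = 000000000010110100000 (21 bits)


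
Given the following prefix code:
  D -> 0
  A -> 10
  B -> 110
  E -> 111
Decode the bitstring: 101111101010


Decoding step by step:
Bits 10 -> A
Bits 111 -> E
Bits 110 -> B
Bits 10 -> A
Bits 10 -> A


Decoded message: AEBAA


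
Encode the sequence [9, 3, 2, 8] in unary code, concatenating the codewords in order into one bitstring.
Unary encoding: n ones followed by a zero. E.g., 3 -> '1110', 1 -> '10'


Encode each number as n ones followed by a terminating 0:
  9 -> 1111111110 (10 bits)
  3 -> 1110 (4 bits)
  2 -> 110 (3 bits)
  8 -> 111111110 (9 bits)
Total length = 10 + 4 + 3 + 9 = 26 bits.

Unary([9, 3, 2, 8]) = 11111111101110110111111110 (26 bits)


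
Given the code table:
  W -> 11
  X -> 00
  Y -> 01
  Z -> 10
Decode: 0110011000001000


Decoding:
01 -> Y
10 -> Z
01 -> Y
10 -> Z
00 -> X
00 -> X
10 -> Z
00 -> X


Result: YZYZXXZX


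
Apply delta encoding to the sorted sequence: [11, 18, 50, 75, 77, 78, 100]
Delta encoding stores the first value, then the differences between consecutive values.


First value: 11
Deltas:
  18 - 11 = 7
  50 - 18 = 32
  75 - 50 = 25
  77 - 75 = 2
  78 - 77 = 1
  100 - 78 = 22


Delta encoded: [11, 7, 32, 25, 2, 1, 22]


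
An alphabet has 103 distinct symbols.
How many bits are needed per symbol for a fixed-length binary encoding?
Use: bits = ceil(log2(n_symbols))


log2(103) = 6.6865
Bracket: 2^6 = 64 < 103 <= 2^7 = 128
So ceil(log2(103)) = 7

bits = ceil(log2(103)) = ceil(6.6865) = 7 bits


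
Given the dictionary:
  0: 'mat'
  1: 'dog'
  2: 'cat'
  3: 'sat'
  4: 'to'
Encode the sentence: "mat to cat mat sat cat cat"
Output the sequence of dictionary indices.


Look up each word in the dictionary:
  'mat' -> 0
  'to' -> 4
  'cat' -> 2
  'mat' -> 0
  'sat' -> 3
  'cat' -> 2
  'cat' -> 2

Encoded: [0, 4, 2, 0, 3, 2, 2]


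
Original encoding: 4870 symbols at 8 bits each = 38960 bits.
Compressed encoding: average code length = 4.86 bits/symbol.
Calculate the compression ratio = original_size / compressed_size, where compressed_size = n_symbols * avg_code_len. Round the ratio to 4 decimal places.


original_size = n_symbols * orig_bits = 4870 * 8 = 38960 bits
compressed_size = n_symbols * avg_code_len = 4870 * 4.86 = 23668.2 bits
ratio = original_size / compressed_size = 38960 / 23668.2 = 1.6461

Compression ratio = 1.6461


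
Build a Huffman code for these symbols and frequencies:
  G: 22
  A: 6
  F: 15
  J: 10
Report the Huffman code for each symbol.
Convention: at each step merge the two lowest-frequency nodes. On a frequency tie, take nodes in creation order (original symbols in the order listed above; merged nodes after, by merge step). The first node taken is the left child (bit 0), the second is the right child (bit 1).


Huffman tree construction:
Step 1: Merge A(6) + J(10) = 16
Step 2: Merge F(15) + (A+J)(16) = 31
Step 3: Merge G(22) + (F+(A+J))(31) = 53
Read each symbol's code off the tree from the root (left child = 0, right child = 1).

Codes:
  G: 0 (length 1)
  A: 110 (length 3)
  F: 10 (length 2)
  J: 111 (length 3)
Average code length: 100/53 = 1.8868 bits/symbol


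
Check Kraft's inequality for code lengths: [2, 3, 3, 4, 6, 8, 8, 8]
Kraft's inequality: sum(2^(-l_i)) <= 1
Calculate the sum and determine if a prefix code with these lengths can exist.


Sum = 2^(-2) + 2^(-3) + 2^(-3) + 2^(-4) + 2^(-6) + 2^(-8) + 2^(-8) + 2^(-8)
    = 0.25 + 0.125 + 0.125 + 0.0625 + 0.015625 + 0.00390625 + 0.00390625 + 0.00390625
    = 151/256 = 0.58984375
Since 0.58984375 <= 1, Kraft's inequality IS satisfied.
A prefix code with these lengths CAN exist.

Kraft sum = 0.58984375. Satisfied.


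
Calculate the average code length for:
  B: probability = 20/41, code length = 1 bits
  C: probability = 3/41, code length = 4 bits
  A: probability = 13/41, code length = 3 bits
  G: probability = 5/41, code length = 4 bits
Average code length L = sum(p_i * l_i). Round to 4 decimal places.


Weighted contributions p_i * l_i:
  B: (20/41) * 1 = 20/41
  C: (3/41) * 4 = 12/41
  A: (13/41) * 3 = 39/41
  G: (5/41) * 4 = 20/41
Sum = (20 + 12 + 39 + 20)/41 = 91/41

L = 91/41 = 2.2195 bits/symbol


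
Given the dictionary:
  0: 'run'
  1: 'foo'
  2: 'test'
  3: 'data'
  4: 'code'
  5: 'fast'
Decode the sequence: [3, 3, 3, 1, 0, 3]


Look up each index in the dictionary:
  3 -> 'data'
  3 -> 'data'
  3 -> 'data'
  1 -> 'foo'
  0 -> 'run'
  3 -> 'data'

Decoded: "data data data foo run data"


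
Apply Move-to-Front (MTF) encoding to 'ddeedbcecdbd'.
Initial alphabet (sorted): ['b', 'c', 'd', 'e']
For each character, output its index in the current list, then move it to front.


MTF encoding:
'd': index 2 in ['b', 'c', 'd', 'e'] -> ['d', 'b', 'c', 'e']
'd': index 0 in ['d', 'b', 'c', 'e'] -> ['d', 'b', 'c', 'e']
'e': index 3 in ['d', 'b', 'c', 'e'] -> ['e', 'd', 'b', 'c']
'e': index 0 in ['e', 'd', 'b', 'c'] -> ['e', 'd', 'b', 'c']
'd': index 1 in ['e', 'd', 'b', 'c'] -> ['d', 'e', 'b', 'c']
'b': index 2 in ['d', 'e', 'b', 'c'] -> ['b', 'd', 'e', 'c']
'c': index 3 in ['b', 'd', 'e', 'c'] -> ['c', 'b', 'd', 'e']
'e': index 3 in ['c', 'b', 'd', 'e'] -> ['e', 'c', 'b', 'd']
'c': index 1 in ['e', 'c', 'b', 'd'] -> ['c', 'e', 'b', 'd']
'd': index 3 in ['c', 'e', 'b', 'd'] -> ['d', 'c', 'e', 'b']
'b': index 3 in ['d', 'c', 'e', 'b'] -> ['b', 'd', 'c', 'e']
'd': index 1 in ['b', 'd', 'c', 'e'] -> ['d', 'b', 'c', 'e']


Output: [2, 0, 3, 0, 1, 2, 3, 3, 1, 3, 3, 1]


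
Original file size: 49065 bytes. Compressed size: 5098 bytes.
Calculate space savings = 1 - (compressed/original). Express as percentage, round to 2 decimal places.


ratio = compressed/original = 5098/49065 = 0.103903
savings = 1 - ratio = 1 - 0.103903 = 0.896097
as a percentage: 0.896097 * 100 = 89.61%

Space savings = 1 - 5098/49065 = 89.61%


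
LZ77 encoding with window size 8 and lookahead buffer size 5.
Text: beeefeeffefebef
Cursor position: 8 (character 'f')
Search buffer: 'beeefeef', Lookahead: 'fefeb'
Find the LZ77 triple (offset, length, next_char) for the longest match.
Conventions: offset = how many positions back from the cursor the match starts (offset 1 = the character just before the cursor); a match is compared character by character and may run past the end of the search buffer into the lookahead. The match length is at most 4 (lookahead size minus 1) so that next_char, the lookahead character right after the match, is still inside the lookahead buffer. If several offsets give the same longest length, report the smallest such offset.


Try each offset into the search buffer:
  offset=1 (pos 7, char 'f'): match length 1
  offset=2 (pos 6, char 'e'): match length 0
  offset=3 (pos 5, char 'e'): match length 0
  offset=4 (pos 4, char 'f'): match length 2
  offset=5 (pos 3, char 'e'): match length 0
  offset=6 (pos 2, char 'e'): match length 0
  offset=7 (pos 1, char 'e'): match length 0
  offset=8 (pos 0, char 'b'): match length 0
Longest match has length 2 at offset 4.
next_char = character at position 8 + 2 = 10 -> 'f'

Best match: offset=4, length=2 (matching 'fe' starting at position 4)
LZ77 triple: (4, 2, 'f')


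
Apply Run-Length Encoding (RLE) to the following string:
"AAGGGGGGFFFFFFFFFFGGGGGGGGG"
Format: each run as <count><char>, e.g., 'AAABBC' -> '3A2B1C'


Scanning runs left to right:
  i=0: run of 'A' x 2 -> '2A'
  i=2: run of 'G' x 6 -> '6G'
  i=8: run of 'F' x 10 -> '10F'
  i=18: run of 'G' x 9 -> '9G'

RLE = 2A6G10F9G


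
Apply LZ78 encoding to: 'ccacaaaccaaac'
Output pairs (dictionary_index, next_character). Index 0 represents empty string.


LZ78 encoding steps:
Dictionary: {0: ''}
Step 1: w='' (idx 0), next='c' -> output (0, 'c'), add 'c' as idx 1
Step 2: w='c' (idx 1), next='a' -> output (1, 'a'), add 'ca' as idx 2
Step 3: w='ca' (idx 2), next='a' -> output (2, 'a'), add 'caa' as idx 3
Step 4: w='' (idx 0), next='a' -> output (0, 'a'), add 'a' as idx 4
Step 5: w='c' (idx 1), next='c' -> output (1, 'c'), add 'cc' as idx 5
Step 6: w='a' (idx 4), next='a' -> output (4, 'a'), add 'aa' as idx 6
Step 7: w='a' (idx 4), next='c' -> output (4, 'c'), add 'ac' as idx 7


Encoded: [(0, 'c'), (1, 'a'), (2, 'a'), (0, 'a'), (1, 'c'), (4, 'a'), (4, 'c')]


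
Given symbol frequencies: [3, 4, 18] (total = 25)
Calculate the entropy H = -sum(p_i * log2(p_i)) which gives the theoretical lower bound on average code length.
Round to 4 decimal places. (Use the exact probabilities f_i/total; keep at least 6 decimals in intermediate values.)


Per-symbol terms -p_i * log2(p_i) with p_i = f_i/25:
  p = 3/25 = 0.120000: log2(p) = -3.058894, -p*log2(p) = 0.367067
  p = 4/25 = 0.160000: log2(p) = -2.643856, -p*log2(p) = 0.423017
  p = 18/25 = 0.720000: log2(p) = -0.473931, -p*log2(p) = 0.341230
H = 0.367067 + 0.423017 + 0.341230 = 1.131314

H = 1.1313 bits/symbol


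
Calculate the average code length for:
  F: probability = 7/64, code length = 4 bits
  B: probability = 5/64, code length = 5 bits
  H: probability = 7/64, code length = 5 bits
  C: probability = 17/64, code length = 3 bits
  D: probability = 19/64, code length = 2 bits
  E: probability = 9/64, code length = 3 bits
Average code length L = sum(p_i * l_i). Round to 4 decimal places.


Weighted contributions p_i * l_i:
  F: (7/64) * 4 = 28/64
  B: (5/64) * 5 = 25/64
  H: (7/64) * 5 = 35/64
  C: (17/64) * 3 = 51/64
  D: (19/64) * 2 = 38/64
  E: (9/64) * 3 = 27/64
Sum = (28 + 25 + 35 + 51 + 38 + 27)/64 = 204/64

L = 204/64 = 3.1875 bits/symbol


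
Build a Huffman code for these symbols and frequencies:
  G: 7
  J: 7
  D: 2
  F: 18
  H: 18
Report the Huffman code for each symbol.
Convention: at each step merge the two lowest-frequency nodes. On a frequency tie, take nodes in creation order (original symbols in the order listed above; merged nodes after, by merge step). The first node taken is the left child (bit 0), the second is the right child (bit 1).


Huffman tree construction:
Step 1: Merge D(2) + G(7) = 9
Step 2: Merge J(7) + (D+G)(9) = 16
Step 3: Merge (J+(D+G))(16) + F(18) = 34
Step 4: Merge H(18) + ((J+(D+G))+F)(34) = 52
Read each symbol's code off the tree from the root (left child = 0, right child = 1).

Codes:
  G: 1011 (length 4)
  J: 100 (length 3)
  D: 1010 (length 4)
  F: 11 (length 2)
  H: 0 (length 1)
Average code length: 111/52 = 2.1346 bits/symbol


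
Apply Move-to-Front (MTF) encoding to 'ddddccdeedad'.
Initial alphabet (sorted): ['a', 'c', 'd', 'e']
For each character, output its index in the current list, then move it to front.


MTF encoding:
'd': index 2 in ['a', 'c', 'd', 'e'] -> ['d', 'a', 'c', 'e']
'd': index 0 in ['d', 'a', 'c', 'e'] -> ['d', 'a', 'c', 'e']
'd': index 0 in ['d', 'a', 'c', 'e'] -> ['d', 'a', 'c', 'e']
'd': index 0 in ['d', 'a', 'c', 'e'] -> ['d', 'a', 'c', 'e']
'c': index 2 in ['d', 'a', 'c', 'e'] -> ['c', 'd', 'a', 'e']
'c': index 0 in ['c', 'd', 'a', 'e'] -> ['c', 'd', 'a', 'e']
'd': index 1 in ['c', 'd', 'a', 'e'] -> ['d', 'c', 'a', 'e']
'e': index 3 in ['d', 'c', 'a', 'e'] -> ['e', 'd', 'c', 'a']
'e': index 0 in ['e', 'd', 'c', 'a'] -> ['e', 'd', 'c', 'a']
'd': index 1 in ['e', 'd', 'c', 'a'] -> ['d', 'e', 'c', 'a']
'a': index 3 in ['d', 'e', 'c', 'a'] -> ['a', 'd', 'e', 'c']
'd': index 1 in ['a', 'd', 'e', 'c'] -> ['d', 'a', 'e', 'c']


Output: [2, 0, 0, 0, 2, 0, 1, 3, 0, 1, 3, 1]


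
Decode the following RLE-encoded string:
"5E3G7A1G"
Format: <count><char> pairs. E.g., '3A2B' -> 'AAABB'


Expanding each <count><char> pair:
  5E -> 'EEEEE'
  3G -> 'GGG'
  7A -> 'AAAAAAA'
  1G -> 'G'

Decoded = EEEEEGGGAAAAAAAG


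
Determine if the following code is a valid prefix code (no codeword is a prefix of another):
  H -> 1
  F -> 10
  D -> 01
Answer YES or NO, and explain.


Checking each pair (does one codeword prefix another?):
  H='1' vs F='10': prefix -- VIOLATION

NO -- this is NOT a valid prefix code. H (1) is a prefix of F (10).


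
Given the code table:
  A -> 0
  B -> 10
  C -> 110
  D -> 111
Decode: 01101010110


Decoding:
0 -> A
110 -> C
10 -> B
10 -> B
110 -> C


Result: ACBBC


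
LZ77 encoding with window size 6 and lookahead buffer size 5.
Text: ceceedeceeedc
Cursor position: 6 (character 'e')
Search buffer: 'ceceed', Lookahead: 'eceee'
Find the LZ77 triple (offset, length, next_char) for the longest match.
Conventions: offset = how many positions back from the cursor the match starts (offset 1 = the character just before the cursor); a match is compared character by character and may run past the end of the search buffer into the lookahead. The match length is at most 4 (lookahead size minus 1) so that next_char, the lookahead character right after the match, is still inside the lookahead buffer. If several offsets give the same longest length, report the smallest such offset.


Try each offset into the search buffer:
  offset=1 (pos 5, char 'd'): match length 0
  offset=2 (pos 4, char 'e'): match length 1
  offset=3 (pos 3, char 'e'): match length 1
  offset=4 (pos 2, char 'c'): match length 0
  offset=5 (pos 1, char 'e'): match length 4
  offset=6 (pos 0, char 'c'): match length 0
Longest match has length 4 at offset 5.
next_char = character at position 6 + 4 = 10 -> 'e'

Best match: offset=5, length=4 (matching 'ecee' starting at position 1)
LZ77 triple: (5, 4, 'e')


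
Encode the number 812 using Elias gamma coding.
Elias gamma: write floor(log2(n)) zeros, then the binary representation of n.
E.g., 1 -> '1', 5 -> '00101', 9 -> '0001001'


num_bits = floor(log2(812)) + 1 = 10
leading_zeros = num_bits - 1 = 9
binary(812) = 1100101100

Elias gamma(812) = '000000000' + '1100101100' = 0000000001100101100 (19 bits)


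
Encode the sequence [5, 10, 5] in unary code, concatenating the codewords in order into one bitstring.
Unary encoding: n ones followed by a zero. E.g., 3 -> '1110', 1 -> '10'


Encode each number as n ones followed by a terminating 0:
  5 -> 111110 (6 bits)
  10 -> 11111111110 (11 bits)
  5 -> 111110 (6 bits)
Total length = 6 + 11 + 6 = 23 bits.

Unary([5, 10, 5]) = 11111011111111110111110 (23 bits)


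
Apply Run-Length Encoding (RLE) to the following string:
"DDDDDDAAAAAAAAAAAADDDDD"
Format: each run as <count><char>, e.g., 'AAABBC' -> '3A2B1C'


Scanning runs left to right:
  i=0: run of 'D' x 6 -> '6D'
  i=6: run of 'A' x 12 -> '12A'
  i=18: run of 'D' x 5 -> '5D'

RLE = 6D12A5D


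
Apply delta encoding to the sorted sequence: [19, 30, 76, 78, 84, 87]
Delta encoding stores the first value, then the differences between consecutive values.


First value: 19
Deltas:
  30 - 19 = 11
  76 - 30 = 46
  78 - 76 = 2
  84 - 78 = 6
  87 - 84 = 3


Delta encoded: [19, 11, 46, 2, 6, 3]


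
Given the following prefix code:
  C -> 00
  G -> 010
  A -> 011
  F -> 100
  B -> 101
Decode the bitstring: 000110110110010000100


Decoding step by step:
Bits 00 -> C
Bits 011 -> A
Bits 011 -> A
Bits 011 -> A
Bits 00 -> C
Bits 100 -> F
Bits 00 -> C
Bits 100 -> F


Decoded message: CAAACFCF


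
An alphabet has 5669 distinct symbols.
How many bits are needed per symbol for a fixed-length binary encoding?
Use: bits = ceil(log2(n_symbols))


log2(5669) = 12.4689
Bracket: 2^12 = 4096 < 5669 <= 2^13 = 8192
So ceil(log2(5669)) = 13

bits = ceil(log2(5669)) = ceil(12.4689) = 13 bits


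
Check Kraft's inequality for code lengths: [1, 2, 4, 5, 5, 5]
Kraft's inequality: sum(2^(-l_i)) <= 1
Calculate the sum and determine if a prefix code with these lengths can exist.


Sum = 2^(-1) + 2^(-2) + 2^(-4) + 2^(-5) + 2^(-5) + 2^(-5)
    = 0.5 + 0.25 + 0.0625 + 0.03125 + 0.03125 + 0.03125
    = 29/32 = 0.90625
Since 0.90625 <= 1, Kraft's inequality IS satisfied.
A prefix code with these lengths CAN exist.

Kraft sum = 0.90625. Satisfied.


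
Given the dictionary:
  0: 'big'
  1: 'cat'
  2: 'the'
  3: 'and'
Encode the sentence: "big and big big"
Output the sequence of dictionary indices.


Look up each word in the dictionary:
  'big' -> 0
  'and' -> 3
  'big' -> 0
  'big' -> 0

Encoded: [0, 3, 0, 0]


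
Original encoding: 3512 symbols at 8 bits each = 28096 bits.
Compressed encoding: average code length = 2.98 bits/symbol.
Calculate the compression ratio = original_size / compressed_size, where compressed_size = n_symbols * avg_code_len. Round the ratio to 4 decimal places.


original_size = n_symbols * orig_bits = 3512 * 8 = 28096 bits
compressed_size = n_symbols * avg_code_len = 3512 * 2.98 = 10465.76 bits
ratio = original_size / compressed_size = 28096 / 10465.76 = 2.6846

Compression ratio = 2.6846


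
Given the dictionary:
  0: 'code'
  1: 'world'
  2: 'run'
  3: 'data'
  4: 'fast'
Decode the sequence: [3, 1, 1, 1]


Look up each index in the dictionary:
  3 -> 'data'
  1 -> 'world'
  1 -> 'world'
  1 -> 'world'

Decoded: "data world world world"


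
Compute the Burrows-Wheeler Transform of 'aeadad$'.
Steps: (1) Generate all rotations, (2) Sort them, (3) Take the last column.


Rotations (sorted):
  0: $aeadad -> last char: d
  1: ad$aead -> last char: d
  2: adad$ae -> last char: e
  3: aeadad$ -> last char: $
  4: d$aeada -> last char: a
  5: dad$aea -> last char: a
  6: eadad$a -> last char: a


BWT = dde$aaa


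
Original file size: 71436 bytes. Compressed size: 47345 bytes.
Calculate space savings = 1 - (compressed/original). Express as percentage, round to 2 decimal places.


ratio = compressed/original = 47345/71436 = 0.662761
savings = 1 - ratio = 1 - 0.662761 = 0.337239
as a percentage: 0.337239 * 100 = 33.72%

Space savings = 1 - 47345/71436 = 33.72%


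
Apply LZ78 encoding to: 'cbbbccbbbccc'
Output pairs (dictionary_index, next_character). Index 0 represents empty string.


LZ78 encoding steps:
Dictionary: {0: ''}
Step 1: w='' (idx 0), next='c' -> output (0, 'c'), add 'c' as idx 1
Step 2: w='' (idx 0), next='b' -> output (0, 'b'), add 'b' as idx 2
Step 3: w='b' (idx 2), next='b' -> output (2, 'b'), add 'bb' as idx 3
Step 4: w='c' (idx 1), next='c' -> output (1, 'c'), add 'cc' as idx 4
Step 5: w='bb' (idx 3), next='b' -> output (3, 'b'), add 'bbb' as idx 5
Step 6: w='cc' (idx 4), next='c' -> output (4, 'c'), add 'ccc' as idx 6


Encoded: [(0, 'c'), (0, 'b'), (2, 'b'), (1, 'c'), (3, 'b'), (4, 'c')]


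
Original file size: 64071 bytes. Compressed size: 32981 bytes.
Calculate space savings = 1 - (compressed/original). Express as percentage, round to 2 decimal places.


ratio = compressed/original = 32981/64071 = 0.514757
savings = 1 - ratio = 1 - 0.514757 = 0.485243
as a percentage: 0.485243 * 100 = 48.52%

Space savings = 1 - 32981/64071 = 48.52%


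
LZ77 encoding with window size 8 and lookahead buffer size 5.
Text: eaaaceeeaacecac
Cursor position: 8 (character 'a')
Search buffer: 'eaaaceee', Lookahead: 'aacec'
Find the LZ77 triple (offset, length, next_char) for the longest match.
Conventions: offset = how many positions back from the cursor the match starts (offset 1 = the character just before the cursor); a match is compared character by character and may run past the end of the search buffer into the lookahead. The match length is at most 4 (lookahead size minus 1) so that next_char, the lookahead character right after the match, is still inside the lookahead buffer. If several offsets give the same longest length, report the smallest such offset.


Try each offset into the search buffer:
  offset=1 (pos 7, char 'e'): match length 0
  offset=2 (pos 6, char 'e'): match length 0
  offset=3 (pos 5, char 'e'): match length 0
  offset=4 (pos 4, char 'c'): match length 0
  offset=5 (pos 3, char 'a'): match length 1
  offset=6 (pos 2, char 'a'): match length 4
  offset=7 (pos 1, char 'a'): match length 2
  offset=8 (pos 0, char 'e'): match length 0
Longest match has length 4 at offset 6.
next_char = character at position 8 + 4 = 12 -> 'c'

Best match: offset=6, length=4 (matching 'aace' starting at position 2)
LZ77 triple: (6, 4, 'c')


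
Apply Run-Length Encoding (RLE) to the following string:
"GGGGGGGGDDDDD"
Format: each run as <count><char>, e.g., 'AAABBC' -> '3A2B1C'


Scanning runs left to right:
  i=0: run of 'G' x 8 -> '8G'
  i=8: run of 'D' x 5 -> '5D'

RLE = 8G5D


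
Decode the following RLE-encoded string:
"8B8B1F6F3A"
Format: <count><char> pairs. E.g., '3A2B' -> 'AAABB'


Expanding each <count><char> pair:
  8B -> 'BBBBBBBB'
  8B -> 'BBBBBBBB'
  1F -> 'F'
  6F -> 'FFFFFF'
  3A -> 'AAA'

Decoded = BBBBBBBBBBBBBBBBFFFFFFFAAA


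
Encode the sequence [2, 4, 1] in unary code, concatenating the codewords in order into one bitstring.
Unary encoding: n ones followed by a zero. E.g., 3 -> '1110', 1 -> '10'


Encode each number as n ones followed by a terminating 0:
  2 -> 110 (3 bits)
  4 -> 11110 (5 bits)
  1 -> 10 (2 bits)
Total length = 3 + 5 + 2 = 10 bits.

Unary([2, 4, 1]) = 1101111010 (10 bits)


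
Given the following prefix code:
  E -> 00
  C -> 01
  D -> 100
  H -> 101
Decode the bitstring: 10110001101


Decoding step by step:
Bits 101 -> H
Bits 100 -> D
Bits 01 -> C
Bits 101 -> H


Decoded message: HDCH


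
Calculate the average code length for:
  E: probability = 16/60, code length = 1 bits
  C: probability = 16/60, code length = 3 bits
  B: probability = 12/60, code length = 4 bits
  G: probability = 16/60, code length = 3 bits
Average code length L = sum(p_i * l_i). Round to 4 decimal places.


Weighted contributions p_i * l_i:
  E: (16/60) * 1 = 16/60
  C: (16/60) * 3 = 48/60
  B: (12/60) * 4 = 48/60
  G: (16/60) * 3 = 48/60
Sum = (16 + 48 + 48 + 48)/60 = 160/60

L = 160/60 = 2.6667 bits/symbol


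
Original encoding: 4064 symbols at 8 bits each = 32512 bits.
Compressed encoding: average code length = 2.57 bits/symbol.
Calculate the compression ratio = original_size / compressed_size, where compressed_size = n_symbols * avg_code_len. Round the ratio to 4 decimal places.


original_size = n_symbols * orig_bits = 4064 * 8 = 32512 bits
compressed_size = n_symbols * avg_code_len = 4064 * 2.57 = 10444.48 bits
ratio = original_size / compressed_size = 32512 / 10444.48 = 3.1128

Compression ratio = 3.1128


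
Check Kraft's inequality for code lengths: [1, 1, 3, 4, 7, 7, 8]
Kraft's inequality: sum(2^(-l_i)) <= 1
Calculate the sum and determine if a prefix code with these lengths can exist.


Sum = 2^(-1) + 2^(-1) + 2^(-3) + 2^(-4) + 2^(-7) + 2^(-7) + 2^(-8)
    = 0.5 + 0.5 + 0.125 + 0.0625 + 0.0078125 + 0.0078125 + 0.00390625
    = 309/256 = 1.20703125
Since 1.20703125 > 1, Kraft's inequality is NOT satisfied.
A prefix code with these lengths CANNOT exist.

Kraft sum = 1.20703125. Not satisfied.


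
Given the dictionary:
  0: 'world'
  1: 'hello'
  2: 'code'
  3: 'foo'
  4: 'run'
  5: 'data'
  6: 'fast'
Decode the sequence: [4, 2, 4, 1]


Look up each index in the dictionary:
  4 -> 'run'
  2 -> 'code'
  4 -> 'run'
  1 -> 'hello'

Decoded: "run code run hello"


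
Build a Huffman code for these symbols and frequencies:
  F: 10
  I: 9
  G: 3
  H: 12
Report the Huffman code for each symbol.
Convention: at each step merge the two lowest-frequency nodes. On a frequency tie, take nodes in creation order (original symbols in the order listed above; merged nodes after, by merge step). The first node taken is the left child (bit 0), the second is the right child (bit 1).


Huffman tree construction:
Step 1: Merge G(3) + I(9) = 12
Step 2: Merge F(10) + H(12) = 22
Step 3: Merge (G+I)(12) + (F+H)(22) = 34
Read each symbol's code off the tree from the root (left child = 0, right child = 1).

Codes:
  F: 10 (length 2)
  I: 01 (length 2)
  G: 00 (length 2)
  H: 11 (length 2)
Average code length: 68/34 = 2.0000 bits/symbol


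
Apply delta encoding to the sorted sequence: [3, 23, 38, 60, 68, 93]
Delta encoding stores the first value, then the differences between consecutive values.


First value: 3
Deltas:
  23 - 3 = 20
  38 - 23 = 15
  60 - 38 = 22
  68 - 60 = 8
  93 - 68 = 25


Delta encoded: [3, 20, 15, 22, 8, 25]


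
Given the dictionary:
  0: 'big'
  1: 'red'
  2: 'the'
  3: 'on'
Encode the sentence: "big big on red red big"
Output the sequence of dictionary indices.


Look up each word in the dictionary:
  'big' -> 0
  'big' -> 0
  'on' -> 3
  'red' -> 1
  'red' -> 1
  'big' -> 0

Encoded: [0, 0, 3, 1, 1, 0]


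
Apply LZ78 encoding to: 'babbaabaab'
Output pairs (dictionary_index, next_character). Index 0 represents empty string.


LZ78 encoding steps:
Dictionary: {0: ''}
Step 1: w='' (idx 0), next='b' -> output (0, 'b'), add 'b' as idx 1
Step 2: w='' (idx 0), next='a' -> output (0, 'a'), add 'a' as idx 2
Step 3: w='b' (idx 1), next='b' -> output (1, 'b'), add 'bb' as idx 3
Step 4: w='a' (idx 2), next='a' -> output (2, 'a'), add 'aa' as idx 4
Step 5: w='b' (idx 1), next='a' -> output (1, 'a'), add 'ba' as idx 5
Step 6: w='a' (idx 2), next='b' -> output (2, 'b'), add 'ab' as idx 6


Encoded: [(0, 'b'), (0, 'a'), (1, 'b'), (2, 'a'), (1, 'a'), (2, 'b')]


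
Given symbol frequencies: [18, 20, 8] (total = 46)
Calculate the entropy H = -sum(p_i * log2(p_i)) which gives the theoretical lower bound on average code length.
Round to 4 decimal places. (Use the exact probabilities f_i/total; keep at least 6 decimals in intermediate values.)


Per-symbol terms -p_i * log2(p_i) with p_i = f_i/46:
  p = 18/46 = 0.391304: log2(p) = -1.353637, -p*log2(p) = 0.529684
  p = 20/46 = 0.434783: log2(p) = -1.201634, -p*log2(p) = 0.522450
  p = 8/46 = 0.173913: log2(p) = -2.523562, -p*log2(p) = 0.438880
H = 0.529684 + 0.522450 + 0.438880 = 1.491014

H = 1.491 bits/symbol


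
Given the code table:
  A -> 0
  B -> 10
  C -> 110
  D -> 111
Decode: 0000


Decoding:
0 -> A
0 -> A
0 -> A
0 -> A


Result: AAAA


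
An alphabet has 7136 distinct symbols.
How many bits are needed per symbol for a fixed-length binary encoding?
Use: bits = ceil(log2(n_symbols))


log2(7136) = 12.8009
Bracket: 2^12 = 4096 < 7136 <= 2^13 = 8192
So ceil(log2(7136)) = 13

bits = ceil(log2(7136)) = ceil(12.8009) = 13 bits


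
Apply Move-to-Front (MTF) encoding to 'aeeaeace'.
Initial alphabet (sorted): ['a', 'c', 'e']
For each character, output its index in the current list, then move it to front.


MTF encoding:
'a': index 0 in ['a', 'c', 'e'] -> ['a', 'c', 'e']
'e': index 2 in ['a', 'c', 'e'] -> ['e', 'a', 'c']
'e': index 0 in ['e', 'a', 'c'] -> ['e', 'a', 'c']
'a': index 1 in ['e', 'a', 'c'] -> ['a', 'e', 'c']
'e': index 1 in ['a', 'e', 'c'] -> ['e', 'a', 'c']
'a': index 1 in ['e', 'a', 'c'] -> ['a', 'e', 'c']
'c': index 2 in ['a', 'e', 'c'] -> ['c', 'a', 'e']
'e': index 2 in ['c', 'a', 'e'] -> ['e', 'c', 'a']


Output: [0, 2, 0, 1, 1, 1, 2, 2]


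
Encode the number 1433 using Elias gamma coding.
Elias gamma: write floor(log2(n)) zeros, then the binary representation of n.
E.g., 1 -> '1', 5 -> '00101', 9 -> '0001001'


num_bits = floor(log2(1433)) + 1 = 11
leading_zeros = num_bits - 1 = 10
binary(1433) = 10110011001

Elias gamma(1433) = '0000000000' + '10110011001' = 000000000010110011001 (21 bits)


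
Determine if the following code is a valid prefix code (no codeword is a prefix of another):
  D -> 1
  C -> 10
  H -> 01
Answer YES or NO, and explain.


Checking each pair (does one codeword prefix another?):
  D='1' vs C='10': prefix -- VIOLATION

NO -- this is NOT a valid prefix code. D (1) is a prefix of C (10).


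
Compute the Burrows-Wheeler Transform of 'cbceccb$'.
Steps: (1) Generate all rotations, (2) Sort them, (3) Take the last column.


Rotations (sorted):
  0: $cbceccb -> last char: b
  1: b$cbcecc -> last char: c
  2: bceccb$c -> last char: c
  3: cb$cbcec -> last char: c
  4: cbceccb$ -> last char: $
  5: ccb$cbce -> last char: e
  6: ceccb$cb -> last char: b
  7: eccb$cbc -> last char: c


BWT = bccc$ebc


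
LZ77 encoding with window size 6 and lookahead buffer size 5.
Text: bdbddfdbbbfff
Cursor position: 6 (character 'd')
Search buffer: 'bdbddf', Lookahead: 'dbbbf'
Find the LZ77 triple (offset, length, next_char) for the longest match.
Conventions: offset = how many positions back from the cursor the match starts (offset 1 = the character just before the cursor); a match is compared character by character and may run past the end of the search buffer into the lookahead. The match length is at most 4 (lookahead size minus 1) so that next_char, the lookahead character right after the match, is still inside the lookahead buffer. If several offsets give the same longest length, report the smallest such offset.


Try each offset into the search buffer:
  offset=1 (pos 5, char 'f'): match length 0
  offset=2 (pos 4, char 'd'): match length 1
  offset=3 (pos 3, char 'd'): match length 1
  offset=4 (pos 2, char 'b'): match length 0
  offset=5 (pos 1, char 'd'): match length 2
  offset=6 (pos 0, char 'b'): match length 0
Longest match has length 2 at offset 5.
next_char = character at position 6 + 2 = 8 -> 'b'

Best match: offset=5, length=2 (matching 'db' starting at position 1)
LZ77 triple: (5, 2, 'b')
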